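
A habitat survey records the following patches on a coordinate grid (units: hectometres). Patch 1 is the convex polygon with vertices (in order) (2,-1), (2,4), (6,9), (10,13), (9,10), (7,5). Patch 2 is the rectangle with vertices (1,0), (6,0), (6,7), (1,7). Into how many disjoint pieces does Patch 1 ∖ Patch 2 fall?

Patch 1 ∖ Patch 2 splits into 2 disjoint pieces (area 0.4167, area 14.7).

2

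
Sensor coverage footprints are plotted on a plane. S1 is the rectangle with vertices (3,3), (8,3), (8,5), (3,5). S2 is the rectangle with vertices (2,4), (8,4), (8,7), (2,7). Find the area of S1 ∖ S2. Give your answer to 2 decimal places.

|S1∩S2|: x∈[3,8], y∈[4,5] → 5·1 = 5.
|S1| = 10.
|S1 ∖ S2| = |S1| − |S1∩S2| = 10 − 5 = 5.00.

5.00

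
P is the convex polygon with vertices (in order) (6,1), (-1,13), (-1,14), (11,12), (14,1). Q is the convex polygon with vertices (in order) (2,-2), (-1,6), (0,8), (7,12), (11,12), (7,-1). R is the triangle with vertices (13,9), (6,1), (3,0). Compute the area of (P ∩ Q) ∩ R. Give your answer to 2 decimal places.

4.29

The region (P ∩ Q) ∩ R is the polygon with vertices (8.492,3.848), (6,1), (5.35,2.115), (8.957,5.362).
By the shoelace formula its area is 4.29.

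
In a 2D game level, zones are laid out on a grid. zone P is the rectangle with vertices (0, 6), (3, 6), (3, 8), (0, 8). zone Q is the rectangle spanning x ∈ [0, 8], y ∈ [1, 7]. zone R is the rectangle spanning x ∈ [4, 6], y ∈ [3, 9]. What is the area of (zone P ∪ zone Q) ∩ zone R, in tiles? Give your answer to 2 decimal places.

8.00

The region (zone P ∪ zone Q) ∩ zone R is the polygon with vertices (6,7), (6,3), (4,3), (4,7).
By the shoelace formula its area is 8.00.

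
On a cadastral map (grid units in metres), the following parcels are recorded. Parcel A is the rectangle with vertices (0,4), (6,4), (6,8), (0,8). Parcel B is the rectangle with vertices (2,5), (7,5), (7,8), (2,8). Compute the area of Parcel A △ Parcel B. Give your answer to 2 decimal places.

15.00

|Parcel A∩Parcel B|: x∈[2,6], y∈[5,8] → 4·3 = 12.
|Parcel A △ Parcel B| = |Parcel A| + |Parcel B| − 2·|Parcel A∩Parcel B| = 24 + 15 − 24 = 15.00.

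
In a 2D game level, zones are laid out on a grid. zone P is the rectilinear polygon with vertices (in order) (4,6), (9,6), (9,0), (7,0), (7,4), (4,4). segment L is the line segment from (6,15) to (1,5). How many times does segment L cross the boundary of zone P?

The segment lies entirely outside zone P and never meets its boundary.

0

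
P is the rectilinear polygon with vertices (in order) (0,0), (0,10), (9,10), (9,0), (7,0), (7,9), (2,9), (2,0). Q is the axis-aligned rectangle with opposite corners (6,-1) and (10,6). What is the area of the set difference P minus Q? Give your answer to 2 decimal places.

33.00

|P| = 45, |P∩Q| = 12.
|P ∖ Q| = |P| − |P∩Q| = 45 − 12 = 33.00.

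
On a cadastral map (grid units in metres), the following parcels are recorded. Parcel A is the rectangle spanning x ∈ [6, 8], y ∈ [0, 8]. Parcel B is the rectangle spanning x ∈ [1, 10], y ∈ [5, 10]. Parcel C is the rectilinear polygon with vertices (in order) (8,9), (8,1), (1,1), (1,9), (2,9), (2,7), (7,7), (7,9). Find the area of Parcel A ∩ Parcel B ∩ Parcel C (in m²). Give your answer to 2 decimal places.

5.00

The intersection is the polygon with vertices (8,8), (8,5), (6,5), (6,7), (7,7), (7,8).
By the shoelace formula its area is 5.00.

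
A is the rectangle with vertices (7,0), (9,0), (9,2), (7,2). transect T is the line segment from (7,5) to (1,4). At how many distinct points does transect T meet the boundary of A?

The segment lies entirely outside A and never meets its boundary.

0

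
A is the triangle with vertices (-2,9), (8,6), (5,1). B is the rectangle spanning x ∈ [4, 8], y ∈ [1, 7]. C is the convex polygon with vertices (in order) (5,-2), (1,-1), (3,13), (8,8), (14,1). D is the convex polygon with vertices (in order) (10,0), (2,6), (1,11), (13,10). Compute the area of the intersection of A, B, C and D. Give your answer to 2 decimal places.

10.14

The intersection is the polygon with vertices (4,7), (4.667,7), (8,6), (6.138,2.897), (4,4.5).
By the shoelace formula its area is 10.14.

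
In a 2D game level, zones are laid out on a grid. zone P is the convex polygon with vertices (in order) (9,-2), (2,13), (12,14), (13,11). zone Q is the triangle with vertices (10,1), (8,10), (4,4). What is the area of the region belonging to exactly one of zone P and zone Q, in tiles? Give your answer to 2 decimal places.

74.44

|zone P| = 91, |zone Q| = 24, |zone P∩zone Q| = 20.2821.
|zone P △ zone Q| = |zone P| + |zone Q| − 2·|zone P∩zone Q| = 91 + 24 − 40.5643 = 74.44.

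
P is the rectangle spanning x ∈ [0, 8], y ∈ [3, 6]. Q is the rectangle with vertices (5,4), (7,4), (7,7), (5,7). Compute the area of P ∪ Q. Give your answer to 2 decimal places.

By inclusion–exclusion:
Individual areas: |P| = 24, |Q| = 6.
|P∩Q|: x∈[5,7], y∈[4,6] → 2·2 = 4.
|P ∪ Q| = 30 − 4 = 26.00.

26.00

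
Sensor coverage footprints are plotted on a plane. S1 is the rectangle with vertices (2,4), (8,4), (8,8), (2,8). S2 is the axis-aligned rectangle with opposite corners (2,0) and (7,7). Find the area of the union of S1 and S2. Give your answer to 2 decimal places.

44.00

By inclusion–exclusion:
Individual areas: |S1| = 24, |S2| = 35.
|S1∩S2|: x∈[2,7], y∈[4,7] → 5·3 = 15.
|S1 ∪ S2| = 59 − 15 = 44.00.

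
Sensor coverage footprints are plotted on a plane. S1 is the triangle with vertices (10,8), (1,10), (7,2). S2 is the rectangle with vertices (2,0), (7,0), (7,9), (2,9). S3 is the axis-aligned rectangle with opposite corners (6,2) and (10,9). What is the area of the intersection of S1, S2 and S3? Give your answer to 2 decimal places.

6.11

The intersection is the polygon with vertices (7,2), (6,3.333), (6,8.889), (7,8.667).
By the shoelace formula its area is 6.11.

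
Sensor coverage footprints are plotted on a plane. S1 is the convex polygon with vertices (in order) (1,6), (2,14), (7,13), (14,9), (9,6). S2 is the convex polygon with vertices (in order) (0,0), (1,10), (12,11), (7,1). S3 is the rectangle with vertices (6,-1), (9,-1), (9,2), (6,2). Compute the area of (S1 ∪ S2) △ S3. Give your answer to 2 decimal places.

|S1 ∪ S2| = 114.2804.
|(S1 ∪ S2) ∩ S3| = 1.3214.
|(S1 ∪ S2) △ S3| = 114.2804 + 9 − 2.6429 = 120.64.

120.64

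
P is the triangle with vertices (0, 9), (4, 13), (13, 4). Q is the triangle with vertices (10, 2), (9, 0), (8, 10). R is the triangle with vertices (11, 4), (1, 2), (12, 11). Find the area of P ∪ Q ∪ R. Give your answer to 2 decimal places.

By inclusion–exclusion:
Individual areas: |P| = 36, |Q| = 6, |R| = 34.
|P∩Q| = 1.3233.
|P∩R| = 7.5792.
|Q∩R| = 2.7531.
|P∩Q∩R| = 1.1371.
|P ∪ Q ∪ R| = 76 − 11.6556 + 1.1371 = 65.48.

65.48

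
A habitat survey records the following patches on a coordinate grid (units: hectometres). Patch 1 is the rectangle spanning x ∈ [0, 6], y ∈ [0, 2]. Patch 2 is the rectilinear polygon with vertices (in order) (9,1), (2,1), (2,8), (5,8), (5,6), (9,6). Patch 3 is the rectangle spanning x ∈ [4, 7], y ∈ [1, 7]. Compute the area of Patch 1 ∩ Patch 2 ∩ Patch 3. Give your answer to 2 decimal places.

2.00

The intersection is the polygon with vertices (6,1), (4,1), (4,2), (6,2).
By the shoelace formula its area is 2.00.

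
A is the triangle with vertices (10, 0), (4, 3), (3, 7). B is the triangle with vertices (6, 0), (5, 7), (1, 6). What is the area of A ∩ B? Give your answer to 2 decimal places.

The intersection is the polygon with vertices (4,3), (3.118,6.529), (3.4,6.6), (5.333,4.667), (5.692,2.154).
By the shoelace formula its area is 5.40.

5.40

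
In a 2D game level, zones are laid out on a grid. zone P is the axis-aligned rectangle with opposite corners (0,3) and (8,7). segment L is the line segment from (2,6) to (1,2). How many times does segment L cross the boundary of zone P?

1

The segment meets the boundary at (1.25,3).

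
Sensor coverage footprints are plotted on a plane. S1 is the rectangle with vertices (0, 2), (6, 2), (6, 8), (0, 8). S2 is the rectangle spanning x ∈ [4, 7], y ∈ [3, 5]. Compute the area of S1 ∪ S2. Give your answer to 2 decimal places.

By inclusion–exclusion:
Individual areas: |S1| = 36, |S2| = 6.
|S1∩S2|: x∈[4,6], y∈[3,5] → 2·2 = 4.
|S1 ∪ S2| = 42 − 4 = 38.00.

38.00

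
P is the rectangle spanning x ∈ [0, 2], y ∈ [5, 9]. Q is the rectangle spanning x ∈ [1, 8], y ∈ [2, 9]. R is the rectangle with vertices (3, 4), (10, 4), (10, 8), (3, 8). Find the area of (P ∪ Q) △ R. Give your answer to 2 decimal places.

|P ∪ Q| = 53.
|(P ∪ Q) ∩ R| = 20.
|(P ∪ Q) △ R| = 53 + 28 − 40 = 41.00.

41.00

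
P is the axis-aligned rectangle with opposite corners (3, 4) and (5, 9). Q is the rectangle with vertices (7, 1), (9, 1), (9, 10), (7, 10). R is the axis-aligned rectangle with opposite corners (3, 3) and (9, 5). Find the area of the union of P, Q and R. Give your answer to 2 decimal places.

34.00

By inclusion–exclusion:
Individual areas: |P| = 10, |Q| = 18, |R| = 12.
|P∩Q| = 0 (no overlap).
|P∩R|: x∈[3,5], y∈[4,5] → 2·1 = 2.
|Q∩R|: x∈[7,9], y∈[3,5] → 2·2 = 4.
|P∩Q∩R| = 0.
|P ∪ Q ∪ R| = 40 − 6 + 0 = 34.00.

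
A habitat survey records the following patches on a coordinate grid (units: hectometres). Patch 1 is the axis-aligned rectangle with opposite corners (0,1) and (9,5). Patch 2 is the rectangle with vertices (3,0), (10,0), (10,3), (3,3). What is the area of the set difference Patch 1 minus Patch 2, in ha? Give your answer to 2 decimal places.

24.00

|Patch 1∩Patch 2|: x∈[3,9], y∈[1,3] → 6·2 = 12.
|Patch 1| = 36.
|Patch 1 ∖ Patch 2| = |Patch 1| − |Patch 1∩Patch 2| = 36 − 12 = 24.00.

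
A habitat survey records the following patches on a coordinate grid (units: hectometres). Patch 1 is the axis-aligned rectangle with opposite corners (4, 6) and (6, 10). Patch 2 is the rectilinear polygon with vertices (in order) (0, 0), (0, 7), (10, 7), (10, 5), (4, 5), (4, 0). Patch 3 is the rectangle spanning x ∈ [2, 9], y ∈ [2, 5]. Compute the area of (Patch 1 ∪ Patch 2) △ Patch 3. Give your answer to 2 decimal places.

55.00

|Patch 1 ∪ Patch 2| = 46.
|(Patch 1 ∪ Patch 2) ∩ Patch 3| = 6.
|(Patch 1 ∪ Patch 2) △ Patch 3| = 46 + 21 − 12 = 55.00.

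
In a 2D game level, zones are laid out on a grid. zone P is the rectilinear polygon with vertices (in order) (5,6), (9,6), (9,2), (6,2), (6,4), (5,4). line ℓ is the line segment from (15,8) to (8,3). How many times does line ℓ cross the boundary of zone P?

The segment meets the boundary at (9,3.714).

1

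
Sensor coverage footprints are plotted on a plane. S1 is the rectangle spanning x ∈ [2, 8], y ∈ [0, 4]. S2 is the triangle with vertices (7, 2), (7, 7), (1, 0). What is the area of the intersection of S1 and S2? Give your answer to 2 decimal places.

10.73

The intersection is the polygon with vertices (7,4), (7,2), (2,0.333), (2,1.167), (4.429,4).
By the shoelace formula its area is 10.73.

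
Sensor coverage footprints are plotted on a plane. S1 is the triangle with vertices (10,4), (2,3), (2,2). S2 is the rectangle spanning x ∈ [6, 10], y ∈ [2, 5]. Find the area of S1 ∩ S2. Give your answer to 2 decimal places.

1.00

The intersection is the polygon with vertices (10,4), (6,3), (6,3.5).
By the shoelace formula its area is 1.00.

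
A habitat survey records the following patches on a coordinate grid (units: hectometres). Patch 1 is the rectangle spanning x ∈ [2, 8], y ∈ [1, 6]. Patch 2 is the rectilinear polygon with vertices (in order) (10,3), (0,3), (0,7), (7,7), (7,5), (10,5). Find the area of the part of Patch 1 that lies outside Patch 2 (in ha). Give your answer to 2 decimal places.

|Patch 1| = 30, |Patch 1∩Patch 2| = 17.
|Patch 1 ∖ Patch 2| = |Patch 1| − |Patch 1∩Patch 2| = 30 − 17 = 13.00.

13.00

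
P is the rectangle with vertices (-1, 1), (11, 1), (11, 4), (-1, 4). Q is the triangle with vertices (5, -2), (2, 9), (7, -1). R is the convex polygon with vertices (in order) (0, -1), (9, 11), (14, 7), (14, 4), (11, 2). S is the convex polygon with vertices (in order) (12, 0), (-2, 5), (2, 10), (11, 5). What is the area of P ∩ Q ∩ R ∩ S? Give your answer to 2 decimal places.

The intersection is the polygon with vertices (3.467,3.622), (3.75,4), (4.5,4), (5.304,2.391), (3.64,2.986).
By the shoelace formula its area is 1.60.

1.60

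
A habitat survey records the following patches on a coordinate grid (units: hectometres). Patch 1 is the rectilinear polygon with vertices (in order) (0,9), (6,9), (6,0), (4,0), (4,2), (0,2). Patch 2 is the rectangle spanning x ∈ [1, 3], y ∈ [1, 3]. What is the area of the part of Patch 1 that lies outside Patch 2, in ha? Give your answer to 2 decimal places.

44.00

|Patch 1| = 46, |Patch 1∩Patch 2| = 2.
|Patch 1 ∖ Patch 2| = |Patch 1| − |Patch 1∩Patch 2| = 46 − 2 = 44.00.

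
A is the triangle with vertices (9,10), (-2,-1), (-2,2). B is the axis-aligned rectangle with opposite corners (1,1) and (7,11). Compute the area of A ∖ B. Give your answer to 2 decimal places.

|A| = 16.5, |A∩B| = 8.1818.
|A ∖ B| = |A| − |A∩B| = 16.5 − 8.1818 = 8.32.

8.32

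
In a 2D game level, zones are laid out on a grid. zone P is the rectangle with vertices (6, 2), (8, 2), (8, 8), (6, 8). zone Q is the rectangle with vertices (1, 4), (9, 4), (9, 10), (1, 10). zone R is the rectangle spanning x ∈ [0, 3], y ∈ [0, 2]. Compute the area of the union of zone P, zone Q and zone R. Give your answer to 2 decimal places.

58.00

By inclusion–exclusion:
Individual areas: |zone P| = 12, |zone Q| = 48, |zone R| = 6.
|zone P∩zone Q|: x∈[6,8], y∈[4,8] → 2·4 = 8.
|zone P∩zone R| = 0 (no overlap).
|zone Q∩zone R| = 0 (no overlap).
|zone P∩zone Q∩zone R| = 0.
|zone P ∪ zone Q ∪ zone R| = 66 − 8 + 0 = 58.00.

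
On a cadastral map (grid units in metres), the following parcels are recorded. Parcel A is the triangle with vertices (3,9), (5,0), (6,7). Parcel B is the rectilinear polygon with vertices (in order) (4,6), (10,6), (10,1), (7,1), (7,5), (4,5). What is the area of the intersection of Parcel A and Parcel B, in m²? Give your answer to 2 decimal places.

1.79

The intersection is the polygon with vertices (5.714,5), (4,5), (4,6), (5.857,6).
By the shoelace formula its area is 1.79.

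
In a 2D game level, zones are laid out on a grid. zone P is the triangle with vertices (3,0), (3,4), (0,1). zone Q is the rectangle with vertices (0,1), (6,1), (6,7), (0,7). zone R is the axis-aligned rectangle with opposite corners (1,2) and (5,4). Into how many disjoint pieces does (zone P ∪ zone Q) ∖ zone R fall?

(zone P ∪ zone Q) ∖ zone R is a single connected region.

1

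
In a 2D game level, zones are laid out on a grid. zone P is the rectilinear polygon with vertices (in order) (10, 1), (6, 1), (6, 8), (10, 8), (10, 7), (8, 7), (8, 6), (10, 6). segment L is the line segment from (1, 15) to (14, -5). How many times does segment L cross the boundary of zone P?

2

The segment meets the boundary at (10,1.154), (6,7.308).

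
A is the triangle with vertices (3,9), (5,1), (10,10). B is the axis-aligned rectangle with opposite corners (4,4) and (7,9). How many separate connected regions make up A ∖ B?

2

A ∖ B splits into 2 disjoint pieces (area 10.6, area 3.625).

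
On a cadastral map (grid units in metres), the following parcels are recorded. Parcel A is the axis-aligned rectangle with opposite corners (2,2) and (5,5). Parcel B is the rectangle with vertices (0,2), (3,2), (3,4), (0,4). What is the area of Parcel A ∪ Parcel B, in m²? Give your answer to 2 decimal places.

13.00

By inclusion–exclusion:
Individual areas: |Parcel A| = 9, |Parcel B| = 6.
|Parcel A∩Parcel B|: x∈[2,3], y∈[2,4] → 1·2 = 2.
|Parcel A ∪ Parcel B| = 15 − 2 = 13.00.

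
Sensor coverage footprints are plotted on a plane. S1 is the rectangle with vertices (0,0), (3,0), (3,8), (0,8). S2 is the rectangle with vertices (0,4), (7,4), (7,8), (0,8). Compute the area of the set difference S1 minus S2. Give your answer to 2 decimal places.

|S1∩S2|: x∈[0,3], y∈[4,8] → 3·4 = 12.
|S1| = 24.
|S1 ∖ S2| = |S1| − |S1∩S2| = 24 − 12 = 12.00.

12.00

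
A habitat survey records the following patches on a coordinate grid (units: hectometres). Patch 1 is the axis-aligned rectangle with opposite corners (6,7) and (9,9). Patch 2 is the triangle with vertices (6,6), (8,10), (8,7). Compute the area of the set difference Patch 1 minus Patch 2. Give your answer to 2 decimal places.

|Patch 1| = 6, |Patch 1∩Patch 2| = 2.
|Patch 1 ∖ Patch 2| = |Patch 1| − |Patch 1∩Patch 2| = 6 − 2 = 4.00.

4.00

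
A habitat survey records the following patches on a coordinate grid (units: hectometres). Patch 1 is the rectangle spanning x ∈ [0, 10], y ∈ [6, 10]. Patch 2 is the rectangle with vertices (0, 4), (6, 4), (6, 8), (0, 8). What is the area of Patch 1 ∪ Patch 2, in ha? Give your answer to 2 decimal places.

By inclusion–exclusion:
Individual areas: |Patch 1| = 40, |Patch 2| = 24.
|Patch 1∩Patch 2|: x∈[0,6], y∈[6,8] → 6·2 = 12.
|Patch 1 ∪ Patch 2| = 64 − 12 = 52.00.

52.00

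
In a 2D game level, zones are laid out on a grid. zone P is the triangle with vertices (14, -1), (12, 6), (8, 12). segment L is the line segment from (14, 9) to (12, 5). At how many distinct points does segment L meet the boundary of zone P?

1

The segment meets the boundary at (12.182,5.364).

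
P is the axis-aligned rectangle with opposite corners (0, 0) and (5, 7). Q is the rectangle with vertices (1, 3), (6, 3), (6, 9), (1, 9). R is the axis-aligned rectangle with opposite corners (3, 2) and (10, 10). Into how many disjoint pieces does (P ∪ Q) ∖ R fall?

1

(P ∪ Q) ∖ R is a single connected region.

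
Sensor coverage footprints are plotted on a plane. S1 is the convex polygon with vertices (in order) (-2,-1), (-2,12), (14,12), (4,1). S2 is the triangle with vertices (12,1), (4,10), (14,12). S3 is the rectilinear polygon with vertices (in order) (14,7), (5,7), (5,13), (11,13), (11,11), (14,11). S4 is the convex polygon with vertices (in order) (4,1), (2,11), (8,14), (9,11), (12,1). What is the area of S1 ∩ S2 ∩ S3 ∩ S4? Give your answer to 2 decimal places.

The intersection is the polygon with vertices (5,10.2), (9,11), (10.015,7.617), (9.454,7), (6.667,7), (5,8.875).
By the shoelace formula its area is 15.01.

15.01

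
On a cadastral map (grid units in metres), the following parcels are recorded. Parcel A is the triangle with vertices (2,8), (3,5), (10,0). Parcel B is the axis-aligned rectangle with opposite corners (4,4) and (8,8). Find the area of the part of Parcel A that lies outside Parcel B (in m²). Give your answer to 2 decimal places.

6.06

|Parcel A| = 8, |Parcel A∩Parcel B| = 1.9429.
|Parcel A ∖ Parcel B| = |Parcel A| − |Parcel A∩Parcel B| = 8 − 1.9429 = 6.06.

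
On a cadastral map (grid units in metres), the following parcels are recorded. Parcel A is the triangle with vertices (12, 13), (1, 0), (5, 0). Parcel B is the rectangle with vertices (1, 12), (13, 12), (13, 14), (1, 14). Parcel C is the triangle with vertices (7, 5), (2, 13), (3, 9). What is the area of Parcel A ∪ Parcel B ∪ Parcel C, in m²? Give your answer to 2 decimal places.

55.44

By inclusion–exclusion:
Individual areas: |Parcel A| = 26, |Parcel B| = 24, |Parcel C| = 6.
|Parcel A∩Parcel B| = 0.1538.
|Parcel A∩Parcel C| = 0.2161.
|Parcel B∩Parcel C| = 0.1875.
|Parcel A∩Parcel B∩Parcel C| = 0.
|Parcel A ∪ Parcel B ∪ Parcel C| = 56 − 0.5574 + 0 = 55.44.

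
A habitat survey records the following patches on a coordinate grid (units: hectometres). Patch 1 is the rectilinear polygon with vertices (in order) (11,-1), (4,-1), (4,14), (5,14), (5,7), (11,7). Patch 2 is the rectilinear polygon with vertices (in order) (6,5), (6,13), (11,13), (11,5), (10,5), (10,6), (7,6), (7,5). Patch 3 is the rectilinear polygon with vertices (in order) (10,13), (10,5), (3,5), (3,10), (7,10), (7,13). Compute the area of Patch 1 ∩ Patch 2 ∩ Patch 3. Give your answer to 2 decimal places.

5.00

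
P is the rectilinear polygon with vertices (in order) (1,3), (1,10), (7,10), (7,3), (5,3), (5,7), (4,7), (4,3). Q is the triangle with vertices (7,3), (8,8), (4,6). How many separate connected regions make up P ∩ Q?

1

P ∩ Q is a single connected region.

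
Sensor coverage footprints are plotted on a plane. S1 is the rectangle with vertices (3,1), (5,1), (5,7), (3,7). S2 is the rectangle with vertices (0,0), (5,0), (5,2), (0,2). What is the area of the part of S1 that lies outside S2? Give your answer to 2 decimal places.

|S1∩S2|: x∈[3,5], y∈[1,2] → 2·1 = 2.
|S1| = 12.
|S1 ∖ S2| = |S1| − |S1∩S2| = 12 − 2 = 10.00.

10.00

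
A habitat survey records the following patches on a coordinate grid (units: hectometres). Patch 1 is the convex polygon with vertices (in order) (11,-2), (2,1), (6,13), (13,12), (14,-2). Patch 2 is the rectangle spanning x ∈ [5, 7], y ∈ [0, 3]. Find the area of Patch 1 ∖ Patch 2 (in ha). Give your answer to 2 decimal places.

|Patch 1| = 131, |Patch 1∩Patch 2| = 6.
|Patch 1 ∖ Patch 2| = |Patch 1| − |Patch 1∩Patch 2| = 131 − 6 = 125.00.

125.00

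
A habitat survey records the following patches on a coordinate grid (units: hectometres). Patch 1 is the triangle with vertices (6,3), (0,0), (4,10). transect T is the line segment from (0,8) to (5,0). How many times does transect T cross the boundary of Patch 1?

2

The segment meets the boundary at (3.81,1.905), (1.951,4.878).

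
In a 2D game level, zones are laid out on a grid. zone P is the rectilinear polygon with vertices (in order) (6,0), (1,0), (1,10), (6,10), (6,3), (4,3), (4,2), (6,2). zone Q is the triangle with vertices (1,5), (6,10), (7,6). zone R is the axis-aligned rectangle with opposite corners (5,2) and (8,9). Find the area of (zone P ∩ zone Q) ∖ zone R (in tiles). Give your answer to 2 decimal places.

|zone P ∩ zone Q| = 10.4167.
|(zone P ∩ zone Q) ∩ zone R| = 3.25.
|(zone P ∩ zone Q) ∖ zone R| = 10.4167 − 3.25 = 7.17.

7.17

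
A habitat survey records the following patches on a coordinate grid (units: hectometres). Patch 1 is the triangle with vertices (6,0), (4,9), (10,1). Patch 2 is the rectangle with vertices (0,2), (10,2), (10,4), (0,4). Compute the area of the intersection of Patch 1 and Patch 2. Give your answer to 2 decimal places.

6.33

The intersection is the polygon with vertices (5.111,4), (7.75,4), (9.25,2), (5.556,2).
By the shoelace formula its area is 6.33.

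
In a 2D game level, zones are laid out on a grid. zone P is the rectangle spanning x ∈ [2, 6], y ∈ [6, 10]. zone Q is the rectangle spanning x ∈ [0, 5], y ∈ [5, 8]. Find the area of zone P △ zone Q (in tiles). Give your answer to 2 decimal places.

|zone P∩zone Q|: x∈[2,5], y∈[6,8] → 3·2 = 6.
|zone P △ zone Q| = |zone P| + |zone Q| − 2·|zone P∩zone Q| = 16 + 15 − 12 = 19.00.

19.00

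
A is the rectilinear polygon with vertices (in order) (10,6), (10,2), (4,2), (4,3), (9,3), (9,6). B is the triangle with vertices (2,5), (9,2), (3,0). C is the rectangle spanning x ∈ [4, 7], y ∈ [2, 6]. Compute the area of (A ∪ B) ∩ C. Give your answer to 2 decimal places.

4.52

The region (A ∪ B) ∩ C is the polygon with vertices (6.667,3), (7,3), (7,2), (4,2), (4,4.143).
By the shoelace formula its area is 4.52.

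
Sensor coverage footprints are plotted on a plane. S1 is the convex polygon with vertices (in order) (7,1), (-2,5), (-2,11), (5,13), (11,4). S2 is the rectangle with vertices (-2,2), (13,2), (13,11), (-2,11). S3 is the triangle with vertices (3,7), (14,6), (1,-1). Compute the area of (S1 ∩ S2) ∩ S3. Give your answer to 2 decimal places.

31.34

The region (S1 ∩ S2) ∩ S3 is the polygon with vertices (10.811,4.283), (6.571,2), (4.75,2), (2.05,3.2), (3,7), (9.387,6.419).
By the shoelace formula its area is 31.34.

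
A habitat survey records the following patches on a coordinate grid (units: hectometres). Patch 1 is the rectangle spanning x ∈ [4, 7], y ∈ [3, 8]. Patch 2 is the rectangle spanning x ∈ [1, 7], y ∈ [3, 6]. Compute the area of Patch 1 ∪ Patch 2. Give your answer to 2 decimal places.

By inclusion–exclusion:
Individual areas: |Patch 1| = 15, |Patch 2| = 18.
|Patch 1∩Patch 2|: x∈[4,7], y∈[3,6] → 3·3 = 9.
|Patch 1 ∪ Patch 2| = 33 − 9 = 24.00.

24.00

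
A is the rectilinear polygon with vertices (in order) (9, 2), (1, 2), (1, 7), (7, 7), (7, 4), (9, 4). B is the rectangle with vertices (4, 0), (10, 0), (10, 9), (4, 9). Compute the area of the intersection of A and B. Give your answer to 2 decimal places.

The intersection is the polygon with vertices (4,2), (4,7), (7,7), (7,4), (9,4), (9,2).
By the shoelace formula its area is 19.00.

19.00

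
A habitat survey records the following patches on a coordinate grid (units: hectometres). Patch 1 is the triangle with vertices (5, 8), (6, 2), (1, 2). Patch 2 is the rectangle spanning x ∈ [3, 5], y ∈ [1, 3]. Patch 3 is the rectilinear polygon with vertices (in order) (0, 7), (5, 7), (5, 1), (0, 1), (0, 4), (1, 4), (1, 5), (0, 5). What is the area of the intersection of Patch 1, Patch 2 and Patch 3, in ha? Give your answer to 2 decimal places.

2.00

The intersection is the polygon with vertices (3,3), (5,3), (5,2), (3,2).
By the shoelace formula its area is 2.00.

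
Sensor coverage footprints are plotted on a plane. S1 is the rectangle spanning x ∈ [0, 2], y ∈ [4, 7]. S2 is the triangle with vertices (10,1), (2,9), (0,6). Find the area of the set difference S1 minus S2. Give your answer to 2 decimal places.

3.33

|S1| = 6, |S1∩S2| = 2.6667.
|S1 ∖ S2| = |S1| − |S1∩S2| = 6 − 2.6667 = 3.33.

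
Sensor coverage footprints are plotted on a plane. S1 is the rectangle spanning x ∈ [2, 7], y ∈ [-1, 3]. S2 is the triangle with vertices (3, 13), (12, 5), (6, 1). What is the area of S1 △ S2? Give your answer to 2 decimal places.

57.67

|S1| = 20, |S2| = 42, |S1∩S2| = 2.1667.
|S1 △ S2| = |S1| + |S2| − 2·|S1∩S2| = 20 + 42 − 4.3333 = 57.67.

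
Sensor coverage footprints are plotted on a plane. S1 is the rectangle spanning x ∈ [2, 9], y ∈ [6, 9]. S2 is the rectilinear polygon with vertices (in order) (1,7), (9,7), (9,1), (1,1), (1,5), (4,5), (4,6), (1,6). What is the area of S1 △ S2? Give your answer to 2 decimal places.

|S1| = 21, |S2| = 45, |S1∩S2| = 7.
|S1 △ S2| = |S1| + |S2| − 2·|S1∩S2| = 21 + 45 − 14 = 52.00.

52.00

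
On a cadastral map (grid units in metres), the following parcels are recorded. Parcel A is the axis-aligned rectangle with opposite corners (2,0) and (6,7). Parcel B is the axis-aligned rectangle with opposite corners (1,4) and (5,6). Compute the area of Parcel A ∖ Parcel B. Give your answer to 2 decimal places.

22.00

|Parcel A∩Parcel B|: x∈[2,5], y∈[4,6] → 3·2 = 6.
|Parcel A| = 28.
|Parcel A ∖ Parcel B| = |Parcel A| − |Parcel A∩Parcel B| = 28 − 6 = 22.00.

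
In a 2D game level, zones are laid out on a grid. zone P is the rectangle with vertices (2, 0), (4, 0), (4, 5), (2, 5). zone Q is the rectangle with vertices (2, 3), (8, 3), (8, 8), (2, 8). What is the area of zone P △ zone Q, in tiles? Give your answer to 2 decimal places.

32.00

|zone P∩zone Q|: x∈[2,4], y∈[3,5] → 2·2 = 4.
|zone P △ zone Q| = |zone P| + |zone Q| − 2·|zone P∩zone Q| = 10 + 30 − 8 = 32.00.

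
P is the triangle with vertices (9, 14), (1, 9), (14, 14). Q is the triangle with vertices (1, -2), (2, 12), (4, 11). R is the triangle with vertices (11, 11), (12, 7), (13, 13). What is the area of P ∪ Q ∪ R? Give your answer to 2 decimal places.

By inclusion–exclusion:
Individual areas: |P| = 12.5, |Q| = 14.5, |R| = 5.
|P∩Q| = 0.9133.
|P∩R| = 0.
|Q∩R| = 0.
|P∩Q∩R| = 0.
|P ∪ Q ∪ R| = 32 − 0.9133 + 0 = 31.09.

31.09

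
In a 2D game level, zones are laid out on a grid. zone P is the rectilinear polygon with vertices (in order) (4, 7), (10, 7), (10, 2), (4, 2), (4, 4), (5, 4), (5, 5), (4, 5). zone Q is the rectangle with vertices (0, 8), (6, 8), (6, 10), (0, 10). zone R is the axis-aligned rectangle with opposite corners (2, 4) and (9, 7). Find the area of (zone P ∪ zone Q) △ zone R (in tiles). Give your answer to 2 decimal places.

34.00

|zone P ∪ zone Q| = 41.
|(zone P ∪ zone Q) ∩ zone R| = 14.
|(zone P ∪ zone Q) △ zone R| = 41 + 21 − 28 = 34.00.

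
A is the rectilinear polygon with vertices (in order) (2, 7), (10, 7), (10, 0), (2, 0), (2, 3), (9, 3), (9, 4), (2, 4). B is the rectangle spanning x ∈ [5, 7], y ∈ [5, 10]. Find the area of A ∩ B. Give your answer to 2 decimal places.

The intersection is the polygon with vertices (7,7), (7,5), (5,5), (5,7).
By the shoelace formula its area is 4.00.

4.00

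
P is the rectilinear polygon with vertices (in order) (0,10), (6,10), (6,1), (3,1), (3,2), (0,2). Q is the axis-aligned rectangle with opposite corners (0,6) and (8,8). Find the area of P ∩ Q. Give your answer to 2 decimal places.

12.00

The intersection is the polygon with vertices (6,6), (0,6), (0,8), (6,8).
By the shoelace formula its area is 12.00.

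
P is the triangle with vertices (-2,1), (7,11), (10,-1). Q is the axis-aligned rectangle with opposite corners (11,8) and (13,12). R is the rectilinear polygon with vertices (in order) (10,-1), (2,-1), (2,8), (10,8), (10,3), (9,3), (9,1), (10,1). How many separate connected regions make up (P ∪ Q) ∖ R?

(P ∪ Q) ∖ R splits into 4 disjoint pieces (area 10.2222, area 5.175, area 0.5, area 8).

4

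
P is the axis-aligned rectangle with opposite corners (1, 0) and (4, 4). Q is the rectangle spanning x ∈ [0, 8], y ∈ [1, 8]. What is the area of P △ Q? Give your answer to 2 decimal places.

|P∩Q|: x∈[1,4], y∈[1,4] → 3·3 = 9.
|P △ Q| = |P| + |Q| − 2·|P∩Q| = 12 + 56 − 18 = 50.00.

50.00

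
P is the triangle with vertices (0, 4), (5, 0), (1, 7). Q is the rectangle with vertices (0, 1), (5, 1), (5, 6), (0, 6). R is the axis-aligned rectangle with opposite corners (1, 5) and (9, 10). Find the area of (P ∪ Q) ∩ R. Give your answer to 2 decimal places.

4.29

The region (P ∪ Q) ∩ R is the polygon with vertices (1.571,6), (5,6), (5,5), (1,5), (1,7).
By the shoelace formula its area is 4.29.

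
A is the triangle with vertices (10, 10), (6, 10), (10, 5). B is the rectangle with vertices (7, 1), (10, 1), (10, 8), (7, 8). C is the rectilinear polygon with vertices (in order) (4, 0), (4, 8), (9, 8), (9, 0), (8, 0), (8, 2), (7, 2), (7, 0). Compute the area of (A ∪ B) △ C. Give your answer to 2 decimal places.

39.40

|A ∪ B| = 27.4.
|(A ∪ B) ∩ C| = 13.
|(A ∪ B) △ C| = 27.4 + 38 − 26 = 39.40.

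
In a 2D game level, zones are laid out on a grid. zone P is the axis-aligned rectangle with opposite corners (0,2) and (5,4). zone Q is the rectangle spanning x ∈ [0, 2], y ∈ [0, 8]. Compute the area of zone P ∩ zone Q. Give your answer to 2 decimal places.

4.00

|zone P∩zone Q|: x∈[0,2], y∈[2,4] → 2·2 = 4.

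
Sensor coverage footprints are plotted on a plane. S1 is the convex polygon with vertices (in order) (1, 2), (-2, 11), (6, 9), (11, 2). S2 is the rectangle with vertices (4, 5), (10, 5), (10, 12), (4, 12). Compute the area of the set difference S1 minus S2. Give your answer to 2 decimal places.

|S1| = 68, |S1∩S2| = 14.2143.
|S1 ∖ S2| = |S1| − |S1∩S2| = 68 − 14.2143 = 53.79.

53.79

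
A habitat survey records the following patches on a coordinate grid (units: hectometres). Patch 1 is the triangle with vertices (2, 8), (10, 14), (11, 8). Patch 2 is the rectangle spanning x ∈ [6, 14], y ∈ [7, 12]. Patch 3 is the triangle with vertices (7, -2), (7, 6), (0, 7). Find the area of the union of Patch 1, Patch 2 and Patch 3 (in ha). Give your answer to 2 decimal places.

77.00

By inclusion–exclusion:
Individual areas: |Patch 1| = 27, |Patch 2| = 40, |Patch 3| = 28.
|Patch 1∩Patch 2| = 18.
|Patch 1∩Patch 3| = 0.
|Patch 2∩Patch 3| = 0.
|Patch 1∩Patch 2∩Patch 3| = 0.
|Patch 1 ∪ Patch 2 ∪ Patch 3| = 95 − 18 + 0 = 77.00.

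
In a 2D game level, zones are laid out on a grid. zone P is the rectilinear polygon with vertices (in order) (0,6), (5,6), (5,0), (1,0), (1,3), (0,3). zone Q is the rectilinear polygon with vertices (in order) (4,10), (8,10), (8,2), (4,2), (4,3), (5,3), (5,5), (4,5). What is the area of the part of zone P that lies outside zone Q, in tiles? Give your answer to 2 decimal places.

25.00

|zone P| = 27, |zone P∩zone Q| = 2.
|zone P ∖ zone Q| = |zone P| − |zone P∩zone Q| = 27 − 2 = 25.00.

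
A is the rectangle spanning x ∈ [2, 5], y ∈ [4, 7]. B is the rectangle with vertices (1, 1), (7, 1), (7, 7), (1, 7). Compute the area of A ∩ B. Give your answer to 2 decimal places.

9.00

|A∩B|: x∈[2,5], y∈[4,7] → 3·3 = 9.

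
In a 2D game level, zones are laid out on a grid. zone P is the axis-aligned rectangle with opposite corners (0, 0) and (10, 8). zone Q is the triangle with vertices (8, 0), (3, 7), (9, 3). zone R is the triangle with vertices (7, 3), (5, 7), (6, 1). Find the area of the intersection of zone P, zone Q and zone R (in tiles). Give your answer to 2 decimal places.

The intersection is the polygon with vertices (6,5), (7,3), (6.529,2.059), (5.609,3.348), (5.25,5.5).
By the shoelace formula its area is 2.67.

2.67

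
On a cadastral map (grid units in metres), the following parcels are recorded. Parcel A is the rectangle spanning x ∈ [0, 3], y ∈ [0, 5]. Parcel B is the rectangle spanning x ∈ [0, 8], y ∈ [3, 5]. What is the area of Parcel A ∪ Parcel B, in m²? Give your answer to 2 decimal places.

25.00

By inclusion–exclusion:
Individual areas: |Parcel A| = 15, |Parcel B| = 16.
|Parcel A∩Parcel B|: x∈[0,3], y∈[3,5] → 3·2 = 6.
|Parcel A ∪ Parcel B| = 31 − 6 = 25.00.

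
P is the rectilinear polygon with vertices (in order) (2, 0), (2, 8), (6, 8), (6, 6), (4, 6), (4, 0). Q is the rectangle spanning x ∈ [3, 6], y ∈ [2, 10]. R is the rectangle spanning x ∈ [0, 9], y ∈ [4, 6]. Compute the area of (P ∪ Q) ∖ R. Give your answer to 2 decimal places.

26.00

|P ∪ Q| = 34.
|(P ∪ Q) ∩ R| = 8.
|(P ∪ Q) ∖ R| = 34 − 8 = 26.00.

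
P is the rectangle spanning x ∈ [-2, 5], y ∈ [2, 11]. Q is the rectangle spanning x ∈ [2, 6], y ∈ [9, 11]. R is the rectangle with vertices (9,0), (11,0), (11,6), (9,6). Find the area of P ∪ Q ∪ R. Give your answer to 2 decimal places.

77.00

By inclusion–exclusion:
Individual areas: |P| = 63, |Q| = 8, |R| = 12.
|P∩Q|: x∈[2,5], y∈[9,11] → 3·2 = 6.
|P∩R| = 0 (no overlap).
|Q∩R| = 0 (no overlap).
|P∩Q∩R| = 0.
|P ∪ Q ∪ R| = 83 − 6 + 0 = 77.00.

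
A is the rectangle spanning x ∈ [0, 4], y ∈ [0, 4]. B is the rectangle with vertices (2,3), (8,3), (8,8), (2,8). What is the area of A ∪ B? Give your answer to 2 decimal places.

44.00

By inclusion–exclusion:
Individual areas: |A| = 16, |B| = 30.
|A∩B|: x∈[2,4], y∈[3,4] → 2·1 = 2.
|A ∪ B| = 46 − 2 = 44.00.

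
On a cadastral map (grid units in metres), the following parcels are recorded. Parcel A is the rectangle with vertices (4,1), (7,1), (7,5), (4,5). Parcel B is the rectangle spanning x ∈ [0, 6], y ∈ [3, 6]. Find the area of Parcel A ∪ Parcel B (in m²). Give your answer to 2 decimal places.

26.00

By inclusion–exclusion:
Individual areas: |Parcel A| = 12, |Parcel B| = 18.
|Parcel A∩Parcel B|: x∈[4,6], y∈[3,5] → 2·2 = 4.
|Parcel A ∪ Parcel B| = 30 − 4 = 26.00.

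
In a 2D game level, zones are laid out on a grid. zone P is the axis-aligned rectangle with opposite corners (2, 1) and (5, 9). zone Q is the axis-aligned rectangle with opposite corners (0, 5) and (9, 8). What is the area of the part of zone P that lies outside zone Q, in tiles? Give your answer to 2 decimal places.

15.00

|zone P∩zone Q|: x∈[2,5], y∈[5,8] → 3·3 = 9.
|zone P| = 24.
|zone P ∖ zone Q| = |zone P| − |zone P∩zone Q| = 24 − 9 = 15.00.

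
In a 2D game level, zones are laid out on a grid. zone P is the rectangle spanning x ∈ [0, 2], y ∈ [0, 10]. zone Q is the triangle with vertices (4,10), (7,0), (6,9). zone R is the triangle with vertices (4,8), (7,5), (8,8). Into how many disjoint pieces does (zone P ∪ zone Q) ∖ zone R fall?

3

(zone P ∪ zone Q) ∖ zone R splits into 3 disjoint pieces (area 20, area 2.4556, area 3.7946).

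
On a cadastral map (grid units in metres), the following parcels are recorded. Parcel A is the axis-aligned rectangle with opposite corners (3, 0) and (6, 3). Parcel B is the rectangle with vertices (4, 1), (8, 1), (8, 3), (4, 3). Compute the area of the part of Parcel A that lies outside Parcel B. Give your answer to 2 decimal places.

5.00

|Parcel A∩Parcel B|: x∈[4,6], y∈[1,3] → 2·2 = 4.
|Parcel A| = 9.
|Parcel A ∖ Parcel B| = |Parcel A| − |Parcel A∩Parcel B| = 9 − 4 = 5.00.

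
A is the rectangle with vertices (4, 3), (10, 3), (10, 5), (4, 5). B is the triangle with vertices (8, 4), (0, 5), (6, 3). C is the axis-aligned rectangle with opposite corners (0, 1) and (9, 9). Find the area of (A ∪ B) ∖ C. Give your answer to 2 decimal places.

2.00

|A ∪ B| = 13.6667.
|(A ∪ B) ∩ C| = 11.6667.
|(A ∪ B) ∖ C| = 13.6667 − 11.6667 = 2.00.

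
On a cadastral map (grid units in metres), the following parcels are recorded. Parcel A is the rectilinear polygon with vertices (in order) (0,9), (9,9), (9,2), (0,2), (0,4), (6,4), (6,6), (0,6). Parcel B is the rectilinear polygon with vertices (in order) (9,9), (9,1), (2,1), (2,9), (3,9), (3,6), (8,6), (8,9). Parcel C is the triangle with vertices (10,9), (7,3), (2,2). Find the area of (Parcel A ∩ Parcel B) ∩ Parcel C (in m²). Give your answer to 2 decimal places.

10.76

|Parcel A ∩ Parcel B| = 26.
|(Parcel A ∩ Parcel B) ∩ Parcel C| = 10.76.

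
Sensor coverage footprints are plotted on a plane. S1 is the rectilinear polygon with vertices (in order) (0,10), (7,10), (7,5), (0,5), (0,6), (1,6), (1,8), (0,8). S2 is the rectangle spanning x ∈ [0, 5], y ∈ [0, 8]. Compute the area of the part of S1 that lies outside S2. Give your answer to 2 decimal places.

|S1| = 33, |S1∩S2| = 13.
|S1 ∖ S2| = |S1| − |S1∩S2| = 33 − 13 = 20.00.

20.00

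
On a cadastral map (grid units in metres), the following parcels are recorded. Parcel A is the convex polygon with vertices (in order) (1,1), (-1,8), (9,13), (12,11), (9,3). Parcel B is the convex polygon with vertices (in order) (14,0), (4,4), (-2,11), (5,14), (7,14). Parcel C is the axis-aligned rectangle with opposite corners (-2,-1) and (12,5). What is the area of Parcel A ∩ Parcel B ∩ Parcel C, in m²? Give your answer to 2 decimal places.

10.41

The intersection is the polygon with vertices (9,3), (7.462,2.615), (4,4), (3.143,5), (9.75,5).
By the shoelace formula its area is 10.41.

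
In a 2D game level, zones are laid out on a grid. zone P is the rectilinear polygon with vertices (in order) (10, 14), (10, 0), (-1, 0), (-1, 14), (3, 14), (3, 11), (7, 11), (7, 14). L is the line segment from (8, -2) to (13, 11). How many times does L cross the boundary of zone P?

2

The segment meets the boundary at (10,3.2), (8.769,0).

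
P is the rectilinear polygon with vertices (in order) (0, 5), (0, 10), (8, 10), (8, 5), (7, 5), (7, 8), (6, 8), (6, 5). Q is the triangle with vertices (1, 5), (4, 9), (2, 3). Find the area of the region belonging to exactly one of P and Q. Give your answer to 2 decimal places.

|P| = 37, |Q| = 5, |P∩Q| = 3.3333.
|P △ Q| = |P| + |Q| − 2·|P∩Q| = 37 + 5 − 6.6667 = 35.33.

35.33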